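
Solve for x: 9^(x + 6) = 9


Express both sides with the same base.
9 = 9^1
Since the bases match, equate exponents: x + 6 = 1
So x = 1 - (6) = -5

x = -5


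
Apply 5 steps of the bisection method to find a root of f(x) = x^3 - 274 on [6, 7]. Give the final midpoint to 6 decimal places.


f(x) = x^3 - 274
f(6) = -58 < 0
f(7) = 69 > 0

Step 1: midpoint = (6.000000 + 7.000000)/2 = 6.500000
  f(6.500000) = 0.625000
  f(mid) > 0, so root is in [6.000000, 6.500000]

Step 2: midpoint = (6.000000 + 6.500000)/2 = 6.250000
  f(6.250000) = -29.859375
  f(mid) < 0, so root is in [6.250000, 6.500000]

Step 3: midpoint = (6.250000 + 6.500000)/2 = 6.375000
  f(6.375000) = -14.916016
  f(mid) < 0, so root is in [6.375000, 6.500000]

Step 4: midpoint = (6.375000 + 6.500000)/2 = 6.437500
  f(6.437500) = -7.220947
  f(mid) < 0, so root is in [6.437500, 6.500000]

Step 5: midpoint = (6.437500 + 6.500000)/2 = 6.468750
  f(6.468750) = -3.316925
  f(mid) < 0, so root is in [6.468750, 6.500000]

midpoint = 6.468750


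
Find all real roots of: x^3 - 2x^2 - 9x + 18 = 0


Let p(x) = x^3 - 2x^2 - 9x + 18. By the rational root theorem (leading coefficient 1), any rational root is an integer divisor of 18: try ±1, ±2, ... in turn.
Test x = 1: value = 8 ≠ 0.
Test x = -1: value = 24 ≠ 0.
Test x = 2: value = 0 ✓, so (x - 2) is a factor.
Synthetic division by (x - 2): bring down 1; 1(2) - 2 = 0; 0(2) - 9 = -9; (-9)(2) + 18 = 0 → quotient x^2 - 9, remainder 0.
Solve the quadratic x^2 - 9 = 0: discriminant = 0^2 - 4(1)(-9) = 0 + 36 = 36.
sqrt(36) = 6, so x = (0 ± 6)/2: x = 3 or x = -3.

x = -3, x = 2, x = 3


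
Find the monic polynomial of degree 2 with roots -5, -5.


A monic polynomial with roots -5, -5 is:
p(x) = (x + 5)(x + 5)
After multiplying by (x + 5): x + 5
After multiplying by (x + 5): x^2 + 10x + 25

x^2 + 10x + 25


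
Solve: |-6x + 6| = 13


An absolute value equation |expr| = 13 gives two cases:
Case 1: -6x + 6 = 13
  -6x = 7, so x = -7/6
Case 2: -6x + 6 = -13
  -6x = -19, so x = 19/6

x = -7/6, x = 19/6


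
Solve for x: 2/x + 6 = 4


Subtract 6 from both sides: 2/x = -2
Multiply both sides by x: 2 = -2 * x
Divide by -2: x = -1

x = -1


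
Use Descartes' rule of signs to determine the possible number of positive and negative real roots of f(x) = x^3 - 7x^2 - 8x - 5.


Descartes' rule of signs:

For positive roots, count sign changes in f(x) = x^3 - 7x^2 - 8x - 5:
Signs of coefficients: +, -, -, -
Number of sign changes: 1
Possible positive real roots: 1

For negative roots, examine f(-x) = -x^3 - 7x^2 + 8x - 5:
Signs of coefficients: -, -, +, -
Number of sign changes: 2
Possible negative real roots: 2, 0

Positive roots: 1; Negative roots: 2 or 0


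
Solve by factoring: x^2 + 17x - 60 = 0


We need two numbers that multiply to -60 and add to 17.
Those numbers are -3 and 20 (since (-3) * 20 = -60 and (-3) + 20 = 17).
So x^2 + 17x - 60 = (x - 3)(x + 20) = 0
Setting each factor to zero: x = 3 or x = -20

x = -20, x = 3


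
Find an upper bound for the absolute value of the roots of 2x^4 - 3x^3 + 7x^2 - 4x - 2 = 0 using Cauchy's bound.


Cauchy's bound: all roots r satisfy |r| <= 1 + max(|a_i/a_n|) for i = 0,...,n-1
where a_n is the leading coefficient.

Coefficients: [2, -3, 7, -4, -2]
Leading coefficient a_n = 2
Ratios |a_i/a_n|: 3/2, 7/2, 2, 1
Maximum ratio: 7/2
Cauchy's bound: |r| <= 1 + 7/2 = 9/2

Upper bound = 9/2


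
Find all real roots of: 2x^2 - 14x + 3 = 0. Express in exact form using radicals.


Using the quadratic formula: x = (-b ± sqrt(b^2 - 4ac)) / (2a)
Here a = 2, b = -14, c = 3
Discriminant = b^2 - 4ac = (-14)^2 - 4(2)(3) = 196 - 24 = 172
Since discriminant = 172 > 0, there are two real roots.
x = (14 ± 2*sqrt(43)) / 4
Simplifying: x = (7 ± sqrt(43)) / 2
Numerically: x ≈ 6.7787 or x ≈ 0.2213

x = (7 + sqrt(43)) / 2 or x = (7 - sqrt(43)) / 2


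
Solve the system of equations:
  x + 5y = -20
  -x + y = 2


Using Cramer's rule:
Determinant D = (1)(1) - (-1)(5) = 1 + 5 = 6
Dx = (-20)(1) - (2)(5) = -20 - 10 = -30
Dy = (1)(2) - (-1)(-20) = 2 - 20 = -18
x = Dx/D = -30/6 = -5
y = Dy/D = -18/6 = -3

x = -5, y = -3


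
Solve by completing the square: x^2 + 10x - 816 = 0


Start: x^2 + 10x - 816 = 0
Move constant: x^2 + 10x = 816
Half of 10 is 5, squared is 25
Add 25 to both sides: x^2 + 10x + 25 = 841
(x + 5)^2 = 841
x + 5 = ±29
x = -5 + 29 = 24 or x = -5 - 29 = -34

x = -34, x = 24


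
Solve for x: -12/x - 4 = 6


Subtract -4 from both sides: -12/x = 10
Multiply both sides by x: -12 = 10 * x
Divide by 10: x = -6/5

x = -6/5


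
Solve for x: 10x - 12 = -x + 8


Starting with: 10x - 12 = -x + 8
Move all x terms to left: (10 + 1)x = 8 + 12
Simplify: 11x = 20
Divide both sides by 11: x = 20/11

x = 20/11


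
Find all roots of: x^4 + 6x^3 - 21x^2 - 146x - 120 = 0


Let p(x) = x^4 + 6x^3 - 21x^2 - 146x - 120. By the rational root theorem (leading coefficient 1), any rational root is an integer divisor of 120: try ±1, ±2, ... in turn.
Test x = 1: value = -280 ≠ 0.
Test x = -1: value = 0 ✓, so (x + 1) is a factor.
Synthetic division by (x + 1): bring down 1; 1(-1) + 6 = 5; 5(-1) - 21 = -26; (-26)(-1) - 146 = -120; (-120)(-1) - 120 = 0 → quotient x^3 + 5x^2 - 26x - 120, remainder 0.
Continue with the quotient x^3 + 5x^2 - 26x - 120 (candidates must divide 120; re-test x = -1 first in case it repeats).
Test x = -1: value = -90 ≠ 0.
Test x = 2: value = -144 ≠ 0.
Test x = -2: value = -56 ≠ 0.
Test x = 3: value = -126 ≠ 0.
Test x = -3: value = -24 ≠ 0.
Test x = 4: value = -80 ≠ 0.
Test x = -4: value = 0 ✓, so (x + 4) is a factor.
Synthetic division by (x + 4): bring down 1; 1(-4) + 5 = 1; 1(-4) - 26 = -30; (-30)(-4) - 120 = 0 → quotient x^2 + x - 30, remainder 0.
Solve the quadratic x^2 + x - 30 = 0: discriminant = 1^2 - 4(1)(-30) = 1 + 120 = 121.
sqrt(121) = 11, so x = (-1 ± 11)/2: x = 5 or x = -6.
Collecting all roots found:

x = -6, x = -4, x = -1, x = 5


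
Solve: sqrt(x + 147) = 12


Square both sides: x + 147 = 12^2 = 144
x = 144 - 147 = -3
x = -3
Check: sqrt(1*(-3) + 147) = sqrt(144) = 12 ✓

x = -3


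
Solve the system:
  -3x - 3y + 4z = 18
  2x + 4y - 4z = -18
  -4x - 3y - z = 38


Using Cramer's rule. Expand each determinant along the first row.
D  = (-3)*[4*(-1) - (-4)*(-3)] - (-3)*[2*(-1) - (-4)*(-4)] + 4*[2*(-3) - 4*(-4)]
  = (-3)*(-16) - (-3)*(-18) + 4*(10) = 34
Dx = 18*[4*(-1) - (-4)*(-3)] - (-3)*[(-18)*(-1) - (-4)*38] + 4*[(-18)*(-3) - 4*38]
  = 18*(-16) - (-3)*(170) + 4*(-98) = -170
Dy = (-3)*[(-18)*(-1) - (-4)*38] - 18*[2*(-1) - (-4)*(-4)] + 4*[2*38 - (-18)*(-4)]
  = (-3)*(170) - 18*(-18) + 4*(4) = -170
Dz = (-3)*[4*38 - (-18)*(-3)] - (-3)*[2*38 - (-18)*(-4)] + 18*[2*(-3) - 4*(-4)]
  = (-3)*(98) - (-3)*(4) + 18*(10) = -102
x = Dx/D = -170/34 = -5, y = Dy/D = -170/34 = -5, z = Dz/D = -102/34 = -3
Check eq1: (-3)(-5) + (-3)(-5) + (4)(-3) = 18 = 18 ✓
Check eq2: (2)(-5) + (4)(-5) + (-4)(-3) = -18 = -18 ✓
Check eq3: (-4)(-5) + (-3)(-5) + (-1)(-3) = 38 = 38 ✓

x = -5, y = -5, z = -3


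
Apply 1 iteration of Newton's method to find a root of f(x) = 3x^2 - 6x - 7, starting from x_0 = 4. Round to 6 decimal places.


Newton's method: x_(n+1) = x_n - f(x_n)/f'(x_n)
f(x) = 3x^2 - 6x - 7
f'(x) = 6x - 6

Iteration 1:
  f(4.000000) = 17.000000
  f'(4.000000) = 18.000000
  x_1 = 4.000000 - (17.000000)/(18.000000) = 3.055556

x_1 = 3.055556


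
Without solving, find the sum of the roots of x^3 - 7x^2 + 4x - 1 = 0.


By Vieta's formulas for x^3 + bx^2 + cx + d = 0:
  r1 + r2 + r3 = -b/a = 7
  r1*r2 + r1*r3 + r2*r3 = c/a = 4
  r1*r2*r3 = -d/a = 1


Sum = 7


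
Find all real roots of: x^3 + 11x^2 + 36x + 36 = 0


Let p(x) = x^3 + 11x^2 + 36x + 36. By the rational root theorem (leading coefficient 1), any rational root is an integer divisor of 36: try ±1, ±2, ... in turn.
Test x = 1: value = 84 ≠ 0.
Test x = -1: value = 10 ≠ 0.
Test x = 2: value = 160 ≠ 0.
Test x = -2: value = 0 ✓, so (x + 2) is a factor.
Synthetic division by (x + 2): bring down 1; 1(-2) + 11 = 9; 9(-2) + 36 = 18; 18(-2) + 36 = 0 → quotient x^2 + 9x + 18, remainder 0.
Solve the quadratic x^2 + 9x + 18 = 0: discriminant = 9^2 - 4(1)(18) = 81 - 72 = 9.
sqrt(9) = 3, so x = (-9 ± 3)/2: x = -3 or x = -6.

x = -6, x = -3, x = -2


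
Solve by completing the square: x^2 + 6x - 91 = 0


Start: x^2 + 6x - 91 = 0
Move constant: x^2 + 6x = 91
Half of 6 is 3, squared is 9
Add 9 to both sides: x^2 + 6x + 9 = 100
(x + 3)^2 = 100
x + 3 = ±10
x = -3 + 10 = 7 or x = -3 - 10 = -13

x = -13, x = 7


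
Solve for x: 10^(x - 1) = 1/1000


Express both sides with the same base.
1/1000 = 10^(-3)
Since the bases match, equate exponents: x - 1 = -3
So x = -3 - (-1) = -2

x = -2


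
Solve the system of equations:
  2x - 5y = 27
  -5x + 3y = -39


Using Cramer's rule:
Determinant D = (2)(3) - (-5)(-5) = 6 - 25 = -19
Dx = (27)(3) - (-39)(-5) = 81 - 195 = -114
Dy = (2)(-39) - (-5)(27) = -78 + 135 = 57
x = Dx/D = -114/-19 = 6
y = Dy/D = 57/-19 = -3

x = 6, y = -3


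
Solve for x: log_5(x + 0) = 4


Convert to exponential form: x + 0 = 5^4 = 625
x = 625 - 0 = 625
Check: log_5(625 + 0) = log_5(625) = log_5(625) = 4 ✓

x = 625


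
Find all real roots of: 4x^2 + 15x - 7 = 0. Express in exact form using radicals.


Using the quadratic formula: x = (-b ± sqrt(b^2 - 4ac)) / (2a)
Here a = 4, b = 15, c = -7
Discriminant = b^2 - 4ac = 15^2 - 4(4)(-7) = 225 + 112 = 337
Since discriminant = 337 > 0, there are two real roots.
x = (-15 ± sqrt(337)) / 8
Numerically: x ≈ 0.4197 or x ≈ -4.1697

x = (-15 + sqrt(337)) / 8 or x = (-15 - sqrt(337)) / 8


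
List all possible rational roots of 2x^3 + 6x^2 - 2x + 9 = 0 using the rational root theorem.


Rational root theorem: possible roots are ±p/q where:
  p divides the constant term (9): p ∈ {1, 3, 9}
  q divides the leading coefficient (2): q ∈ {1, 2}

All possible rational roots: -9, -9/2, -3, -3/2, -1, -1/2, 1/2, 1, 3/2, 3, 9/2, 9

-9, -9/2, -3, -3/2, -1, -1/2, 1/2, 1, 3/2, 3, 9/2, 9


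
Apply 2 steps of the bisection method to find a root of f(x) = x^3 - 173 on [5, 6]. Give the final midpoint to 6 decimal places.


f(x) = x^3 - 173
f(5) = -48 < 0
f(6) = 43 > 0

Step 1: midpoint = (5.000000 + 6.000000)/2 = 5.500000
  f(5.500000) = -6.625000
  f(mid) < 0, so root is in [5.500000, 6.000000]

Step 2: midpoint = (5.500000 + 6.000000)/2 = 5.750000
  f(5.750000) = 17.109375
  f(mid) > 0, so root is in [5.500000, 5.750000]

midpoint = 5.750000


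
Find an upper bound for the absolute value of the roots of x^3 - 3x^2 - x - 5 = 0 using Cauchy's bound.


Cauchy's bound: all roots r satisfy |r| <= 1 + max(|a_i/a_n|) for i = 0,...,n-1
where a_n is the leading coefficient.

Coefficients: [1, -3, -1, -5]
Leading coefficient a_n = 1
Ratios |a_i/a_n|: 3, 1, 5
Maximum ratio: 5
Cauchy's bound: |r| <= 1 + 5 = 6

Upper bound = 6


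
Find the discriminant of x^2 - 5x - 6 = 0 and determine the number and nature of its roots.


For ax^2 + bx + c = 0, discriminant D = b^2 - 4ac
Here a = 1, b = -5, c = -6
D = (-5)^2 - 4(1)(-6) = 25 + 24 = 49

D = 49 > 0 and is a perfect square (sqrt = 7)
The equation has 2 distinct real rational roots.

Discriminant = 49, 2 distinct real rational roots


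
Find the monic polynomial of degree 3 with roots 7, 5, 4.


A monic polynomial with roots 7, 5, 4 is:
p(x) = (x - 7)(x - 5)(x - 4)
After multiplying by (x - 7): x - 7
After multiplying by (x - 5): x^2 - 12x + 35
After multiplying by (x - 4): x^3 - 16x^2 + 83x - 140

x^3 - 16x^2 + 83x - 140


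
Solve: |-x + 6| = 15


An absolute value equation |expr| = 15 gives two cases:
Case 1: -x + 6 = 15
  -x = 9, so x = -9
Case 2: -x + 6 = -15
  -x = -21, so x = 21

x = -9, x = 21


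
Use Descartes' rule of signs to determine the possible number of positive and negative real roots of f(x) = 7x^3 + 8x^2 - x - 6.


Descartes' rule of signs:

For positive roots, count sign changes in f(x) = 7x^3 + 8x^2 - x - 6:
Signs of coefficients: +, +, -, -
Number of sign changes: 1
Possible positive real roots: 1

For negative roots, examine f(-x) = -7x^3 + 8x^2 + x - 6:
Signs of coefficients: -, +, +, -
Number of sign changes: 2
Possible negative real roots: 2, 0

Positive roots: 1; Negative roots: 2 or 0


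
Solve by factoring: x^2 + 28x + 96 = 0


We need two numbers that multiply to 96 and add to 28.
Those numbers are 4 and 24 (since 4 * 24 = 96 and 4 + 24 = 28).
So x^2 + 28x + 96 = (x + 4)(x + 24) = 0
Setting each factor to zero: x = -4 or x = -24

x = -24, x = -4


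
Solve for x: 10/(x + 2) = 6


Multiply both sides by (x + 2): 10 = 6(x + 2)
Distribute: 10 = 6x + 12
6x = 10 - 12 = -2
x = -1/3

x = -1/3


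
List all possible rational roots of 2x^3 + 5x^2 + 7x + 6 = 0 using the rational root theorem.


Rational root theorem: possible roots are ±p/q where:
  p divides the constant term (6): p ∈ {1, 2, 3, 6}
  q divides the leading coefficient (2): q ∈ {1, 2}

All possible rational roots: -6, -3, -2, -3/2, -1, -1/2, 1/2, 1, 3/2, 2, 3, 6

-6, -3, -2, -3/2, -1, -1/2, 1/2, 1, 3/2, 2, 3, 6


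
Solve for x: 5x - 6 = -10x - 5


Starting with: 5x - 6 = -10x - 5
Move all x terms to left: (5 + 10)x = -5 + 6
Simplify: 15x = 1
Divide both sides by 15: x = 1/15

x = 1/15


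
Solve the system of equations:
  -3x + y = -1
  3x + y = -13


Using Cramer's rule:
Determinant D = (-3)(1) - (3)(1) = -3 - 3 = -6
Dx = (-1)(1) - (-13)(1) = -1 + 13 = 12
Dy = (-3)(-13) - (3)(-1) = 39 + 3 = 42
x = Dx/D = 12/-6 = -2
y = Dy/D = 42/-6 = -7

x = -2, y = -7


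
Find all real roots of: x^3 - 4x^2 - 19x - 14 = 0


Let p(x) = x^3 - 4x^2 - 19x - 14. By the rational root theorem (leading coefficient 1), any rational root is an integer divisor of 14: try ±1, ±2, ... in turn.
Test x = 1: value = -36 ≠ 0.
Test x = -1: value = 0 ✓, so (x + 1) is a factor.
Synthetic division by (x + 1): bring down 1; 1(-1) - 4 = -5; (-5)(-1) - 19 = -14; (-14)(-1) - 14 = 0 → quotient x^2 - 5x - 14, remainder 0.
Solve the quadratic x^2 - 5x - 14 = 0: discriminant = (-5)^2 - 4(1)(-14) = 25 + 56 = 81.
sqrt(81) = 9, so x = (5 ± 9)/2: x = 7 or x = -2.

x = -2, x = -1, x = 7


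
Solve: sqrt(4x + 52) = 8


Square both sides: 4x + 52 = 8^2 = 64
4x = 64 - 52 = 12
x = 3
Check: sqrt(4*3 + 52) = sqrt(64) = 8 ✓

x = 3


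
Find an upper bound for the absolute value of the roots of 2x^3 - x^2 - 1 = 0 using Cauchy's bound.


Cauchy's bound: all roots r satisfy |r| <= 1 + max(|a_i/a_n|) for i = 0,...,n-1
where a_n is the leading coefficient.

Coefficients: [2, -1, 0, -1]
Leading coefficient a_n = 2
Ratios |a_i/a_n|: 1/2, 0, 1/2
Maximum ratio: 1/2
Cauchy's bound: |r| <= 1 + 1/2 = 3/2

Upper bound = 3/2


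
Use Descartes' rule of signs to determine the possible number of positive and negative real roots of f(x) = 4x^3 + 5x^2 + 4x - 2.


Descartes' rule of signs:

For positive roots, count sign changes in f(x) = 4x^3 + 5x^2 + 4x - 2:
Signs of coefficients: +, +, +, -
Number of sign changes: 1
Possible positive real roots: 1

For negative roots, examine f(-x) = -4x^3 + 5x^2 - 4x - 2:
Signs of coefficients: -, +, -, -
Number of sign changes: 2
Possible negative real roots: 2, 0

Positive roots: 1; Negative roots: 2 or 0


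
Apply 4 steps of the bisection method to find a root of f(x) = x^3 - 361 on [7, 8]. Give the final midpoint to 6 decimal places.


f(x) = x^3 - 361
f(7) = -18 < 0
f(8) = 151 > 0

Step 1: midpoint = (7.000000 + 8.000000)/2 = 7.500000
  f(7.500000) = 60.875000
  f(mid) > 0, so root is in [7.000000, 7.500000]

Step 2: midpoint = (7.000000 + 7.500000)/2 = 7.250000
  f(7.250000) = 20.078125
  f(mid) > 0, so root is in [7.000000, 7.250000]

Step 3: midpoint = (7.000000 + 7.250000)/2 = 7.125000
  f(7.125000) = 0.705078
  f(mid) > 0, so root is in [7.000000, 7.125000]

Step 4: midpoint = (7.000000 + 7.125000)/2 = 7.062500
  f(7.062500) = -8.730225
  f(mid) < 0, so root is in [7.062500, 7.125000]

midpoint = 7.062500


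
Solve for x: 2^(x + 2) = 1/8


Express both sides with the same base.
1/8 = 2^(-3)
Since the bases match, equate exponents: x + 2 = -3
So x = -3 - (2) = -5

x = -5


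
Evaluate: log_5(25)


We need the exponent such that 5^? = 25
5^2 = 25
Therefore log_5(25) = 2

2


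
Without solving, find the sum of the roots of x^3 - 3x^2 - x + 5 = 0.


By Vieta's formulas for x^3 + bx^2 + cx + d = 0:
  r1 + r2 + r3 = -b/a = 3
  r1*r2 + r1*r3 + r2*r3 = c/a = -1
  r1*r2*r3 = -d/a = -5


Sum = 3


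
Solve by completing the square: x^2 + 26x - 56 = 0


Start: x^2 + 26x - 56 = 0
Move constant: x^2 + 26x = 56
Half of 26 is 13, squared is 169
Add 169 to both sides: x^2 + 26x + 169 = 225
(x + 13)^2 = 225
x + 13 = ±15
x = -13 + 15 = 2 or x = -13 - 15 = -28

x = -28, x = 2


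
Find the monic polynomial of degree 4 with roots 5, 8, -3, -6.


A monic polynomial with roots 5, 8, -3, -6 is:
p(x) = (x - 5)(x - 8)(x + 3)(x + 6)
After multiplying by (x - 5): x - 5
After multiplying by (x - 8): x^2 - 13x + 40
After multiplying by (x + 3): x^3 - 10x^2 + x + 120
After multiplying by (x + 6): x^4 - 4x^3 - 59x^2 + 126x + 720

x^4 - 4x^3 - 59x^2 + 126x + 720


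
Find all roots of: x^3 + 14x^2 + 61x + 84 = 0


Let p(x) = x^3 + 14x^2 + 61x + 84. By the rational root theorem (leading coefficient 1), any rational root is an integer divisor of 84: try ±1, ±2, ... in turn.
Test x = 1: value = 160 ≠ 0.
Test x = -1: value = 36 ≠ 0.
Test x = 2: value = 270 ≠ 0.
Test x = -2: value = 10 ≠ 0.
Test x = 3: value = 420 ≠ 0.
Test x = -3: value = 0 ✓, so (x + 3) is a factor.
Synthetic division by (x + 3): bring down 1; 1(-3) + 14 = 11; 11(-3) + 61 = 28; 28(-3) + 84 = 0 → quotient x^2 + 11x + 28, remainder 0.
Solve the quadratic x^2 + 11x + 28 = 0: discriminant = 11^2 - 4(1)(28) = 121 - 112 = 9.
sqrt(9) = 3, so x = (-11 ± 3)/2: x = -4 or x = -7.
Collecting all roots found:

x = -7, x = -4, x = -3


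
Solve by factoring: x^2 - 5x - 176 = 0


We need two numbers that multiply to -176 and add to -5.
Those numbers are -16 and 11 (since (-16) * 11 = -176 and (-16) + 11 = -5).
So x^2 - 5x - 176 = (x - 16)(x + 11) = 0
Setting each factor to zero: x = 16 or x = -11

x = -11, x = 16


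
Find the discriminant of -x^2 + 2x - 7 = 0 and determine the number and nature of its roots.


For ax^2 + bx + c = 0, discriminant D = b^2 - 4ac
Here a = -1, b = 2, c = -7
D = (2)^2 - 4(-1)(-7) = 4 - 28 = -24

D = -24 < 0
The equation has no real roots (2 complex conjugate roots).

Discriminant = -24, no real roots (2 complex conjugate roots)


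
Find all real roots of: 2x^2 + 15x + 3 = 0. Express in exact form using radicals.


Using the quadratic formula: x = (-b ± sqrt(b^2 - 4ac)) / (2a)
Here a = 2, b = 15, c = 3
Discriminant = b^2 - 4ac = 15^2 - 4(2)(3) = 225 - 24 = 201
Since discriminant = 201 > 0, there are two real roots.
x = (-15 ± sqrt(201)) / 4
Numerically: x ≈ -0.2056 or x ≈ -7.2944

x = (-15 + sqrt(201)) / 4 or x = (-15 - sqrt(201)) / 4


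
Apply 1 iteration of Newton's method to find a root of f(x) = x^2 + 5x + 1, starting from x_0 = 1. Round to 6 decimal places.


Newton's method: x_(n+1) = x_n - f(x_n)/f'(x_n)
f(x) = x^2 + 5x + 1
f'(x) = 2x + 5

Iteration 1:
  f(1.000000) = 7.000000
  f'(1.000000) = 7.000000
  x_1 = 1.000000 - (7.000000)/(7.000000) = 0.000000

x_1 = 0.000000


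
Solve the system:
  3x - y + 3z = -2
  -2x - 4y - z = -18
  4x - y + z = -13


Using Cramer's rule. Expand each determinant along the first row.
D  = 3*[(-4)*1 - (-1)*(-1)] - (-1)*[(-2)*1 - (-1)*4] + 3*[(-2)*(-1) - (-4)*4]
  = 3*(-5) - (-1)*(2) + 3*(18) = 41
Dx = (-2)*[(-4)*1 - (-1)*(-1)] - (-1)*[(-18)*1 - (-1)*(-13)] + 3*[(-18)*(-1) - (-4)*(-13)]
  = (-2)*(-5) - (-1)*(-31) + 3*(-34) = -123
Dy = 3*[(-18)*1 - (-1)*(-13)] - (-2)*[(-2)*1 - (-1)*4] + 3*[(-2)*(-13) - (-18)*4]
  = 3*(-31) - (-2)*(2) + 3*(98) = 205
Dz = 3*[(-4)*(-13) - (-18)*(-1)] - (-1)*[(-2)*(-13) - (-18)*4] + (-2)*[(-2)*(-1) - (-4)*4]
  = 3*(34) - (-1)*(98) + (-2)*(18) = 164
x = Dx/D = -123/41 = -3, y = Dy/D = 205/41 = 5, z = Dz/D = 164/41 = 4
Check eq1: (3)(-3) + (-1)(5) + (3)(4) = -2 = -2 ✓
Check eq2: (-2)(-3) + (-4)(5) + (-1)(4) = -18 = -18 ✓
Check eq3: (4)(-3) + (-1)(5) + (1)(4) = -13 = -13 ✓

x = -3, y = 5, z = 4


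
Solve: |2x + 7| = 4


An absolute value equation |expr| = 4 gives two cases:
Case 1: 2x + 7 = 4
  2x = -3, so x = -3/2
Case 2: 2x + 7 = -4
  2x = -11, so x = -11/2

x = -11/2, x = -3/2


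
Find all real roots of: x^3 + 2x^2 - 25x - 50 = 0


Let p(x) = x^3 + 2x^2 - 25x - 50. By the rational root theorem (leading coefficient 1), any rational root is an integer divisor of 50: try ±1, ±2, ... in turn.
Test x = 1: value = -72 ≠ 0.
Test x = -1: value = -24 ≠ 0.
Test x = 2: value = -84 ≠ 0.
Test x = -2: value = 0 ✓, so (x + 2) is a factor.
Synthetic division by (x + 2): bring down 1; 1(-2) + 2 = 0; 0(-2) - 25 = -25; (-25)(-2) - 50 = 0 → quotient x^2 - 25, remainder 0.
Solve the quadratic x^2 - 25 = 0: discriminant = 0^2 - 4(1)(-25) = 0 + 100 = 100.
sqrt(100) = 10, so x = (0 ± 10)/2: x = 5 or x = -5.

x = -5, x = -2, x = 5


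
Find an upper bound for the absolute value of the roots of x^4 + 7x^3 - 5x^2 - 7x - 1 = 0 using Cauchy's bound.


Cauchy's bound: all roots r satisfy |r| <= 1 + max(|a_i/a_n|) for i = 0,...,n-1
where a_n is the leading coefficient.

Coefficients: [1, 7, -5, -7, -1]
Leading coefficient a_n = 1
Ratios |a_i/a_n|: 7, 5, 7, 1
Maximum ratio: 7
Cauchy's bound: |r| <= 1 + 7 = 8

Upper bound = 8


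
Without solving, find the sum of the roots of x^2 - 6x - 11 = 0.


By Vieta's formulas for ax^2 + bx + c = 0:
  Sum of roots = -b/a
  Product of roots = c/a

Here a = 1, b = -6, c = -11
Sum = -(-6)/1 = 6
Product = -11/1 = -11

Sum = 6


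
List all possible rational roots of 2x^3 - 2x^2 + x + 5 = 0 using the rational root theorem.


Rational root theorem: possible roots are ±p/q where:
  p divides the constant term (5): p ∈ {1, 5}
  q divides the leading coefficient (2): q ∈ {1, 2}

All possible rational roots: -5, -5/2, -1, -1/2, 1/2, 1, 5/2, 5

-5, -5/2, -1, -1/2, 1/2, 1, 5/2, 5


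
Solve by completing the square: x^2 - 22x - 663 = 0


Start: x^2 - 22x - 663 = 0
Move constant: x^2 - 22x = 663
Half of -22 is -11, squared is 121
Add 121 to both sides: x^2 - 22x + 121 = 784
(x - 11)^2 = 784
x - 11 = ±28
x = 11 + 28 = 39 or x = 11 - 28 = -17

x = -17, x = 39


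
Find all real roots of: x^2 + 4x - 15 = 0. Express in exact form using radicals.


Using the quadratic formula: x = (-b ± sqrt(b^2 - 4ac)) / (2a)
Here a = 1, b = 4, c = -15
Discriminant = b^2 - 4ac = 4^2 - 4(1)(-15) = 16 + 60 = 76
Since discriminant = 76 > 0, there are two real roots.
x = (-4 ± 2*sqrt(19)) / 2
Simplifying: x = -2 ± sqrt(19)
Numerically: x ≈ 2.3589 or x ≈ -6.3589

x = -2 + sqrt(19) or x = -2 - sqrt(19)


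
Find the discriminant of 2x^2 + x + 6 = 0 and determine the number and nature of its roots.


For ax^2 + bx + c = 0, discriminant D = b^2 - 4ac
Here a = 2, b = 1, c = 6
D = (1)^2 - 4(2)(6) = 1 - 48 = -47

D = -47 < 0
The equation has no real roots (2 complex conjugate roots).

Discriminant = -47, no real roots (2 complex conjugate roots)


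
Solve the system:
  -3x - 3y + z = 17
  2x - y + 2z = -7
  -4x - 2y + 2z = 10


Using Cramer's rule. Expand each determinant along the first row.
D  = (-3)*[(-1)*2 - 2*(-2)] - (-3)*[2*2 - 2*(-4)] + 1*[2*(-2) - (-1)*(-4)]
  = (-3)*(2) - (-3)*(12) + 1*(-8) = 22
Dx = 17*[(-1)*2 - 2*(-2)] - (-3)*[(-7)*2 - 2*10] + 1*[(-7)*(-2) - (-1)*10]
  = 17*(2) - (-3)*(-34) + 1*(24) = -44
Dy = (-3)*[(-7)*2 - 2*10] - 17*[2*2 - 2*(-4)] + 1*[2*10 - (-7)*(-4)]
  = (-3)*(-34) - 17*(12) + 1*(-8) = -110
Dz = (-3)*[(-1)*10 - (-7)*(-2)] - (-3)*[2*10 - (-7)*(-4)] + 17*[2*(-2) - (-1)*(-4)]
  = (-3)*(-24) - (-3)*(-8) + 17*(-8) = -88
x = Dx/D = -44/22 = -2, y = Dy/D = -110/22 = -5, z = Dz/D = -88/22 = -4
Check eq1: (-3)(-2) + (-3)(-5) + (1)(-4) = 17 = 17 ✓
Check eq2: (2)(-2) + (-1)(-5) + (2)(-4) = -7 = -7 ✓
Check eq3: (-4)(-2) + (-2)(-5) + (2)(-4) = 10 = 10 ✓

x = -2, y = -5, z = -4


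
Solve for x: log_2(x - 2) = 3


Convert to exponential form: x - 2 = 2^3 = 8
x = 8 + 2 = 10
Check: log_2(10 - 2) = log_2(8) = log_2(8) = 3 ✓

x = 10


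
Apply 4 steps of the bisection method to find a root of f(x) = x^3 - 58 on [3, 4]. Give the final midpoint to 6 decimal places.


f(x) = x^3 - 58
f(3) = -31 < 0
f(4) = 6 > 0

Step 1: midpoint = (3.000000 + 4.000000)/2 = 3.500000
  f(3.500000) = -15.125000
  f(mid) < 0, so root is in [3.500000, 4.000000]

Step 2: midpoint = (3.500000 + 4.000000)/2 = 3.750000
  f(3.750000) = -5.265625
  f(mid) < 0, so root is in [3.750000, 4.000000]

Step 3: midpoint = (3.750000 + 4.000000)/2 = 3.875000
  f(3.875000) = 0.185547
  f(mid) > 0, so root is in [3.750000, 3.875000]

Step 4: midpoint = (3.750000 + 3.875000)/2 = 3.812500
  f(3.812500) = -2.584717
  f(mid) < 0, so root is in [3.812500, 3.875000]

midpoint = 3.812500


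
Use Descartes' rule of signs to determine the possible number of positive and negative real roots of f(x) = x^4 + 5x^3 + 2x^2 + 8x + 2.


Descartes' rule of signs:

For positive roots, count sign changes in f(x) = x^4 + 5x^3 + 2x^2 + 8x + 2:
Signs of coefficients: +, +, +, +, +
Number of sign changes: 0
Possible positive real roots: 0

For negative roots, examine f(-x) = x^4 - 5x^3 + 2x^2 - 8x + 2:
Signs of coefficients: +, -, +, -, +
Number of sign changes: 4
Possible negative real roots: 4, 2, 0

Positive roots: 0; Negative roots: 4 or 2 or 0


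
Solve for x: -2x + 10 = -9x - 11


Starting with: -2x + 10 = -9x - 11
Move all x terms to left: (-2 + 9)x = -11 - 10
Simplify: 7x = -21
Divide both sides by 7: x = -3

x = -3


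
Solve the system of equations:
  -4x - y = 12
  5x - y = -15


Using Cramer's rule:
Determinant D = (-4)(-1) - (5)(-1) = 4 + 5 = 9
Dx = (12)(-1) - (-15)(-1) = -12 - 15 = -27
Dy = (-4)(-15) - (5)(12) = 60 - 60 = 0
x = Dx/D = -27/9 = -3
y = Dy/D = 0/9 = 0

x = -3, y = 0


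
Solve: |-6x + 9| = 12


An absolute value equation |expr| = 12 gives two cases:
Case 1: -6x + 9 = 12
  -6x = 3, so x = -1/2
Case 2: -6x + 9 = -12
  -6x = -21, so x = 7/2

x = -1/2, x = 7/2


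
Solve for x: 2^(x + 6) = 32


Express both sides with the same base.
32 = 2^5
Since the bases match, equate exponents: x + 6 = 5
So x = 5 - (6) = -1

x = -1


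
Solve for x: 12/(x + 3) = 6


Multiply both sides by (x + 3): 12 = 6(x + 3)
Distribute: 12 = 6x + 18
6x = 12 - 18 = -6
x = -1

x = -1


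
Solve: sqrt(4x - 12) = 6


Square both sides: 4x - 12 = 6^2 = 36
4x = 36 + 12 = 48
x = 12
Check: sqrt(4*12 - 12) = sqrt(36) = 6 ✓

x = 12


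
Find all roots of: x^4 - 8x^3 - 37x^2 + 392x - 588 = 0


Let p(x) = x^4 - 8x^3 - 37x^2 + 392x - 588. By the rational root theorem (leading coefficient 1), any rational root is an integer divisor of 588: try ±1, ±2, ... in turn.
Test x = 1: value = -240 ≠ 0.
Test x = -1: value = -1008 ≠ 0.
Test x = 2: value = 0 ✓, so (x - 2) is a factor.
Synthetic division by (x - 2): bring down 1; 1(2) - 8 = -6; (-6)(2) - 37 = -49; (-49)(2) + 392 = 294; 294(2) - 588 = 0 → quotient x^3 - 6x^2 - 49x + 294, remainder 0.
Continue with the quotient x^3 - 6x^2 - 49x + 294 (candidates must divide 294; re-test x = 2 first in case it repeats).
Test x = 2: value = 180 ≠ 0.
Test x = -2: value = 360 ≠ 0.
Test x = 3: value = 120 ≠ 0.
Test x = -3: value = 360 ≠ 0.
Test x = 6: value = 0 ✓, so (x - 6) is a factor.
Synthetic division by (x - 6): bring down 1; 1(6) - 6 = 0; 0(6) - 49 = -49; (-49)(6) + 294 = 0 → quotient x^2 - 49, remainder 0.
Solve the quadratic x^2 - 49 = 0: discriminant = 0^2 - 4(1)(-49) = 0 + 196 = 196.
sqrt(196) = 14, so x = (0 ± 14)/2: x = 7 or x = -7.
Collecting all roots found:

x = -7, x = 2, x = 6, x = 7


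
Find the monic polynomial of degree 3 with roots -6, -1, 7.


A monic polynomial with roots -6, -1, 7 is:
p(x) = (x + 6)(x + 1)(x - 7)
After multiplying by (x + 6): x + 6
After multiplying by (x + 1): x^2 + 7x + 6
After multiplying by (x - 7): x^3 - 43x - 42

x^3 - 43x - 42


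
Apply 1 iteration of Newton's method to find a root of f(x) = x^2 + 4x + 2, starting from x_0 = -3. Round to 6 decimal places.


Newton's method: x_(n+1) = x_n - f(x_n)/f'(x_n)
f(x) = x^2 + 4x + 2
f'(x) = 2x + 4

Iteration 1:
  f(-3.000000) = -1.000000
  f'(-3.000000) = -2.000000
  x_1 = -3.000000 - (-1.000000)/(-2.000000) = -3.500000

x_1 = -3.500000


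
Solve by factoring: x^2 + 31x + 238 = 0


We need two numbers that multiply to 238 and add to 31.
Those numbers are 17 and 14 (since 17 * 14 = 238 and 17 + 14 = 31).
So x^2 + 31x + 238 = (x + 17)(x + 14) = 0
Setting each factor to zero: x = -17 or x = -14

x = -17, x = -14


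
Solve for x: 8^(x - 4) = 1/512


Express both sides with the same base.
1/512 = 8^(-3)
Since the bases match, equate exponents: x - 4 = -3
So x = -3 - (-4) = 1

x = 1


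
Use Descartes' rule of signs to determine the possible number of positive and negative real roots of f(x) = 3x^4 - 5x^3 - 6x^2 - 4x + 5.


Descartes' rule of signs:

For positive roots, count sign changes in f(x) = 3x^4 - 5x^3 - 6x^2 - 4x + 5:
Signs of coefficients: +, -, -, -, +
Number of sign changes: 2
Possible positive real roots: 2, 0

For negative roots, examine f(-x) = 3x^4 + 5x^3 - 6x^2 + 4x + 5:
Signs of coefficients: +, +, -, +, +
Number of sign changes: 2
Possible negative real roots: 2, 0

Positive roots: 2 or 0; Negative roots: 2 or 0


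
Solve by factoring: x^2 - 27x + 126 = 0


We need two numbers that multiply to 126 and add to -27.
Those numbers are -6 and -21 (since (-6) * (-21) = 126 and (-6) + (-21) = -27).
So x^2 - 27x + 126 = (x - 6)(x - 21) = 0
Setting each factor to zero: x = 6 or x = 21

x = 6, x = 21


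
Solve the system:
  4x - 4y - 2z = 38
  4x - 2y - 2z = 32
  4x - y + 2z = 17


Using Cramer's rule. Expand each determinant along the first row.
D  = 4*[(-2)*2 - (-2)*(-1)] - (-4)*[4*2 - (-2)*4] + (-2)*[4*(-1) - (-2)*4]
  = 4*(-6) - (-4)*(16) + (-2)*(4) = 32
Dx = 38*[(-2)*2 - (-2)*(-1)] - (-4)*[32*2 - (-2)*17] + (-2)*[32*(-1) - (-2)*17]
  = 38*(-6) - (-4)*(98) + (-2)*(2) = 160
Dy = 4*[32*2 - (-2)*17] - 38*[4*2 - (-2)*4] + (-2)*[4*17 - 32*4]
  = 4*(98) - 38*(16) + (-2)*(-60) = -96
Dz = 4*[(-2)*17 - 32*(-1)] - (-4)*[4*17 - 32*4] + 38*[4*(-1) - (-2)*4]
  = 4*(-2) - (-4)*(-60) + 38*(4) = -96
x = Dx/D = 160/32 = 5, y = Dy/D = -96/32 = -3, z = Dz/D = -96/32 = -3
Check eq1: (4)(5) + (-4)(-3) + (-2)(-3) = 38 = 38 ✓
Check eq2: (4)(5) + (-2)(-3) + (-2)(-3) = 32 = 32 ✓
Check eq3: (4)(5) + (-1)(-3) + (2)(-3) = 17 = 17 ✓

x = 5, y = -3, z = -3


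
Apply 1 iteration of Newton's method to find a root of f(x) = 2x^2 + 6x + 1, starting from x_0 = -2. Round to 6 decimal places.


Newton's method: x_(n+1) = x_n - f(x_n)/f'(x_n)
f(x) = 2x^2 + 6x + 1
f'(x) = 4x + 6

Iteration 1:
  f(-2.000000) = -3.000000
  f'(-2.000000) = -2.000000
  x_1 = -2.000000 - (-3.000000)/(-2.000000) = -3.500000

x_1 = -3.500000


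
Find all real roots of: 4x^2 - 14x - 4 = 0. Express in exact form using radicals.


Using the quadratic formula: x = (-b ± sqrt(b^2 - 4ac)) / (2a)
Here a = 4, b = -14, c = -4
Discriminant = b^2 - 4ac = (-14)^2 - 4(4)(-4) = 196 + 64 = 260
Since discriminant = 260 > 0, there are two real roots.
x = (14 ± 2*sqrt(65)) / 8
Simplifying: x = (7 ± sqrt(65)) / 4
Numerically: x ≈ 3.7656 or x ≈ -0.2656

x = (7 + sqrt(65)) / 4 or x = (7 - sqrt(65)) / 4


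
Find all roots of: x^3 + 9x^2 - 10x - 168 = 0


Let p(x) = x^3 + 9x^2 - 10x - 168. By the rational root theorem (leading coefficient 1), any rational root is an integer divisor of 168: try ±1, ±2, ... in turn.
Test x = 1: value = -168 ≠ 0.
Test x = -1: value = -150 ≠ 0.
Test x = 2: value = -144 ≠ 0.
Test x = -2: value = -120 ≠ 0.
Test x = 3: value = -90 ≠ 0.
Test x = -3: value = -84 ≠ 0.
Test x = 4: value = 0 ✓, so (x - 4) is a factor.
Synthetic division by (x - 4): bring down 1; 1(4) + 9 = 13; 13(4) - 10 = 42; 42(4) - 168 = 0 → quotient x^2 + 13x + 42, remainder 0.
Solve the quadratic x^2 + 13x + 42 = 0: discriminant = 13^2 - 4(1)(42) = 169 - 168 = 1.
sqrt(1) = 1, so x = (-13 ± 1)/2: x = -6 or x = -7.
Collecting all roots found:

x = -7, x = -6, x = 4


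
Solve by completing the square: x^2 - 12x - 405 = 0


Start: x^2 - 12x - 405 = 0
Move constant: x^2 - 12x = 405
Half of -12 is -6, squared is 36
Add 36 to both sides: x^2 - 12x + 36 = 441
(x - 6)^2 = 441
x - 6 = ±21
x = 6 + 21 = 27 or x = 6 - 21 = -15

x = -15, x = 27


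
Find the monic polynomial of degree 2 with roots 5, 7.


A monic polynomial with roots 5, 7 is:
p(x) = (x - 5)(x - 7)
After multiplying by (x - 5): x - 5
After multiplying by (x - 7): x^2 - 12x + 35

x^2 - 12x + 35


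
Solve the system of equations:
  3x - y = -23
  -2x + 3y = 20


Using Cramer's rule:
Determinant D = (3)(3) - (-2)(-1) = 9 - 2 = 7
Dx = (-23)(3) - (20)(-1) = -69 + 20 = -49
Dy = (3)(20) - (-2)(-23) = 60 - 46 = 14
x = Dx/D = -49/7 = -7
y = Dy/D = 14/7 = 2

x = -7, y = 2


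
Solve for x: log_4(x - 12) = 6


Convert to exponential form: x - 12 = 4^6 = 4096
x = 4096 + 12 = 4108
Check: log_4(4108 - 12) = log_4(4096) = log_4(4096) = 6 ✓

x = 4108


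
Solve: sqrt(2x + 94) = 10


Square both sides: 2x + 94 = 10^2 = 100
2x = 100 - 94 = 6
x = 3
Check: sqrt(2*3 + 94) = sqrt(100) = 10 ✓

x = 3


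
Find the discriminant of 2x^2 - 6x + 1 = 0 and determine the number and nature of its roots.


For ax^2 + bx + c = 0, discriminant D = b^2 - 4ac
Here a = 2, b = -6, c = 1
D = (-6)^2 - 4(2)(1) = 36 - 8 = 28

D = 28 > 0 but not a perfect square
The equation has 2 distinct real irrational roots.

Discriminant = 28, 2 distinct real irrational roots


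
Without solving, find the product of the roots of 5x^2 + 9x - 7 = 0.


By Vieta's formulas for ax^2 + bx + c = 0:
  Sum of roots = -b/a
  Product of roots = c/a

Here a = 5, b = 9, c = -7
Sum = -(9)/5 = -9/5
Product = -7/5 = -7/5

Product = -7/5


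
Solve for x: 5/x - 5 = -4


Subtract -5 from both sides: 5/x = 1
Multiply both sides by x: 5 = 1 * x
Divide by 1: x = 5

x = 5


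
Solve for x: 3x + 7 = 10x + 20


Starting with: 3x + 7 = 10x + 20
Move all x terms to left: (3 - 10)x = 20 - 7
Simplify: -7x = 13
Divide both sides by -7: x = -13/7

x = -13/7


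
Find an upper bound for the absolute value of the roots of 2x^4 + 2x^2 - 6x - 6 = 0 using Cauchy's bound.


Cauchy's bound: all roots r satisfy |r| <= 1 + max(|a_i/a_n|) for i = 0,...,n-1
where a_n is the leading coefficient.

Coefficients: [2, 0, 2, -6, -6]
Leading coefficient a_n = 2
Ratios |a_i/a_n|: 0, 1, 3, 3
Maximum ratio: 3
Cauchy's bound: |r| <= 1 + 3 = 4

Upper bound = 4


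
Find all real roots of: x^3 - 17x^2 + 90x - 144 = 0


Let p(x) = x^3 - 17x^2 + 90x - 144. By the rational root theorem (leading coefficient 1), any rational root is an integer divisor of 144: try ±1, ±2, ... in turn.
Test x = 1: value = -70 ≠ 0.
Test x = -1: value = -252 ≠ 0.
Test x = 2: value = -24 ≠ 0.
Test x = -2: value = -400 ≠ 0.
Test x = 3: value = 0 ✓, so (x - 3) is a factor.
Synthetic division by (x - 3): bring down 1; 1(3) - 17 = -14; (-14)(3) + 90 = 48; 48(3) - 144 = 0 → quotient x^2 - 14x + 48, remainder 0.
Solve the quadratic x^2 - 14x + 48 = 0: discriminant = (-14)^2 - 4(1)(48) = 196 - 192 = 4.
sqrt(4) = 2, so x = (14 ± 2)/2: x = 8 or x = 6.

x = 3, x = 6, x = 8


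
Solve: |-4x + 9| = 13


An absolute value equation |expr| = 13 gives two cases:
Case 1: -4x + 9 = 13
  -4x = 4, so x = -1
Case 2: -4x + 9 = -13
  -4x = -22, so x = 11/2

x = -1, x = 11/2


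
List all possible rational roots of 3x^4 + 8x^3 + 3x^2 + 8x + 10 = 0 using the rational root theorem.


Rational root theorem: possible roots are ±p/q where:
  p divides the constant term (10): p ∈ {1, 2, 5, 10}
  q divides the leading coefficient (3): q ∈ {1, 3}

All possible rational roots: -10, -5, -10/3, -2, -5/3, -1, -2/3, -1/3, 1/3, 2/3, 1, 5/3, 2, 10/3, 5, 10

-10, -5, -10/3, -2, -5/3, -1, -2/3, -1/3, 1/3, 2/3, 1, 5/3, 2, 10/3, 5, 10


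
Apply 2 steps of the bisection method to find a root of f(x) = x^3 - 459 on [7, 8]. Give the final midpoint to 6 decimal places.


f(x) = x^3 - 459
f(7) = -116 < 0
f(8) = 53 > 0

Step 1: midpoint = (7.000000 + 8.000000)/2 = 7.500000
  f(7.500000) = -37.125000
  f(mid) < 0, so root is in [7.500000, 8.000000]

Step 2: midpoint = (7.500000 + 8.000000)/2 = 7.750000
  f(7.750000) = 6.484375
  f(mid) > 0, so root is in [7.500000, 7.750000]

midpoint = 7.750000


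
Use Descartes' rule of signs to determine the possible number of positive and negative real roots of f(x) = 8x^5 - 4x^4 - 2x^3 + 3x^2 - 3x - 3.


Descartes' rule of signs:

For positive roots, count sign changes in f(x) = 8x^5 - 4x^4 - 2x^3 + 3x^2 - 3x - 3:
Signs of coefficients: +, -, -, +, -, -
Number of sign changes: 3
Possible positive real roots: 3, 1

For negative roots, examine f(-x) = -8x^5 - 4x^4 + 2x^3 + 3x^2 + 3x - 3:
Signs of coefficients: -, -, +, +, +, -
Number of sign changes: 2
Possible negative real roots: 2, 0

Positive roots: 3 or 1; Negative roots: 2 or 0


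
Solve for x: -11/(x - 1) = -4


Multiply both sides by (x - 1): -11 = -4(x - 1)
Distribute: -11 = -4x + 4
-4x = -11 - 4 = -15
x = 15/4

x = 15/4


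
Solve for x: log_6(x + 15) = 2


Convert to exponential form: x + 15 = 6^2 = 36
x = 36 - 15 = 21
Check: log_6(21 + 15) = log_6(36) = log_6(36) = 2 ✓

x = 21


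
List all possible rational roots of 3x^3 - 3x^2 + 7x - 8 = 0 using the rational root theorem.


Rational root theorem: possible roots are ±p/q where:
  p divides the constant term (-8): p ∈ {1, 2, 4, 8}
  q divides the leading coefficient (3): q ∈ {1, 3}

All possible rational roots: -8, -4, -8/3, -2, -4/3, -1, -2/3, -1/3, 1/3, 2/3, 1, 4/3, 2, 8/3, 4, 8

-8, -4, -8/3, -2, -4/3, -1, -2/3, -1/3, 1/3, 2/3, 1, 4/3, 2, 8/3, 4, 8


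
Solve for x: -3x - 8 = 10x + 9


Starting with: -3x - 8 = 10x + 9
Move all x terms to left: (-3 - 10)x = 9 + 8
Simplify: -13x = 17
Divide both sides by -13: x = -17/13

x = -17/13


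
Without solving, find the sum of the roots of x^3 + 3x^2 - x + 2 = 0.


By Vieta's formulas for x^3 + bx^2 + cx + d = 0:
  r1 + r2 + r3 = -b/a = -3
  r1*r2 + r1*r3 + r2*r3 = c/a = -1
  r1*r2*r3 = -d/a = -2


Sum = -3


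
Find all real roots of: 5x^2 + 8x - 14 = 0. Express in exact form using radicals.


Using the quadratic formula: x = (-b ± sqrt(b^2 - 4ac)) / (2a)
Here a = 5, b = 8, c = -14
Discriminant = b^2 - 4ac = 8^2 - 4(5)(-14) = 64 + 280 = 344
Since discriminant = 344 > 0, there are two real roots.
x = (-8 ± 2*sqrt(86)) / 10
Simplifying: x = (-4 ± sqrt(86)) / 5
Numerically: x ≈ 1.0547 or x ≈ -2.6547

x = (-4 + sqrt(86)) / 5 or x = (-4 - sqrt(86)) / 5


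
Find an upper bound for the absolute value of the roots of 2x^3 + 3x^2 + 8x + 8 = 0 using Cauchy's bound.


Cauchy's bound: all roots r satisfy |r| <= 1 + max(|a_i/a_n|) for i = 0,...,n-1
where a_n is the leading coefficient.

Coefficients: [2, 3, 8, 8]
Leading coefficient a_n = 2
Ratios |a_i/a_n|: 3/2, 4, 4
Maximum ratio: 4
Cauchy's bound: |r| <= 1 + 4 = 5

Upper bound = 5


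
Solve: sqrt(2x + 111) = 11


Square both sides: 2x + 111 = 11^2 = 121
2x = 121 - 111 = 10
x = 5
Check: sqrt(2*5 + 111) = sqrt(121) = 11 ✓

x = 5


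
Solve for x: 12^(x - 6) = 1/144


Express both sides with the same base.
1/144 = 12^(-2)
Since the bases match, equate exponents: x - 6 = -2
So x = -2 - (-6) = 4

x = 4


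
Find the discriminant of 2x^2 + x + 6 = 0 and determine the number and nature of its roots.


For ax^2 + bx + c = 0, discriminant D = b^2 - 4ac
Here a = 2, b = 1, c = 6
D = (1)^2 - 4(2)(6) = 1 - 48 = -47

D = -47 < 0
The equation has no real roots (2 complex conjugate roots).

Discriminant = -47, no real roots (2 complex conjugate roots)


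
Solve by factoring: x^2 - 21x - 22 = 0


We need two numbers that multiply to -22 and add to -21.
Those numbers are 1 and -22 (since 1 * (-22) = -22 and 1 + (-22) = -21).
So x^2 - 21x - 22 = (x + 1)(x - 22) = 0
Setting each factor to zero: x = -1 or x = 22

x = -1, x = 22
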